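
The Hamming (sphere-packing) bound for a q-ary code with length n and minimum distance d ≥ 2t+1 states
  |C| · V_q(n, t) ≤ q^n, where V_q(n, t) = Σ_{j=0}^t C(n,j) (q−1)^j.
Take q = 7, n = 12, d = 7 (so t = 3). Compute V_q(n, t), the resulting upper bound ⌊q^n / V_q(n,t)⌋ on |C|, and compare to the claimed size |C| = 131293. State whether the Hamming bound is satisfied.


V_q(n, t) = 49969, q^n = 13841287201, Hamming bound = 276997, |C| = 131293 ≤ bound (satisfied).

Step 1: Compute V_q(n, t) = Σ_{j=0}^3 C(n, j) (q−1)^j.
  j = 0: C(12,0)·(6)^0 = 1·1 = 1.
  j = 1: C(12,1)·(6)^1 = 12·6 = 72.
  j = 2: C(12,2)·(6)^2 = 66·36 = 2376.
  j = 3: C(12,3)·(6)^3 = 220·216 = 47520.
  V_q(n, t) = 1 + 72 + 2376 + 47520 = 49969.
Step 2: q^n = 7^12 = 13841287201.
Step 3: Hamming bound ⌊q^n / V_q(n,t)⌋ = ⌊13841287201/49969⌋ = 276997.
Step 4: Compare |C| = 131293 to 276997: satisfied.
The claimed |C| lies below the Hamming bound.


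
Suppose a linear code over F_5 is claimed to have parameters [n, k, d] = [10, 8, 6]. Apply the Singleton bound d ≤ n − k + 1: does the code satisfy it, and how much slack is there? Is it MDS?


Singleton RHS = n − k + 1 = 3, slack = -3, bound violated (no such code; not MDS).

Singleton bound: d ≤ n − k + 1.
Here n = 10, k = 8, so n − k + 1 = 3.
Given d = 6, check d ≤ 3: NO.
Slack = (n − k + 1) − d = -3.
The slack is negative: d = 6 exceeds n − k + 1 = 3 by 3, so the Singleton bound is violated and no linear [10, 8, 6]_5 code can exist. In particular it is not MDS (MDS requires d = n − k + 1 exactly).
Description: the claimed parameters are [10, 8, 6]_5; such a code would be impossible (violates the Singleton bound).


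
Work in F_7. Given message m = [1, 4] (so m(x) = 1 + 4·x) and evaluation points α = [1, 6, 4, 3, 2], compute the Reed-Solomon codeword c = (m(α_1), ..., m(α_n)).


c = [5, 4, 3, 6, 2]

Message polynomial: m(x) = 1 + 4·x (mod 7).
For each evaluation point α_i, compute m(α_i) mod 7:
  α_1 = 1: Horner steps 4 → 5, so m(1) = 5.
  α_2 = 6: Horner steps 4 → 4, so m(6) = 4.
  α_3 = 4: Horner steps 4 → 3, so m(4) = 3.
  α_4 = 3: Horner steps 4 → 6, so m(3) = 6.
  α_5 = 2: Horner steps 4 → 2, so m(2) = 2.
Codeword c = [5, 4, 3, 6, 2] ∈ F_7^5.


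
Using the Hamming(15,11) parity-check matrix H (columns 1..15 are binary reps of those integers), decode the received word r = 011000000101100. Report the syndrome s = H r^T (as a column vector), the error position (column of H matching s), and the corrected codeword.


s = (1, 0, 1, 0)^T, error position = 10, corrected codeword c = 011000000001100

Compute s = H r^T mod 2 one row at a time:
  s_1 = 0 + 0 + 1 + 0 + 1 + 1 + 0 + 0 = 3 ≡ 1 (mod 2).
  s_2 = 0 + 0 + 0 + 0 + 1 + 1 + 0 + 0 = 2 ≡ 0 (mod 2).
  s_3 = 1 + 1 + 0 + 0 + 1 + 0 + 0 + 0 = 3 ≡ 1 (mod 2).
  s_4 = 0 + 1 + 0 + 0 + 0 + 0 + 1 + 0 = 2 ≡ 0 (mod 2).
s = (1, 0, 1, 0)^T — this equals column 10 of H (binary 1010), so error is at position 10.
Correct: flip bit 10 of r = 011000000101100 to get c = 011000000001100.


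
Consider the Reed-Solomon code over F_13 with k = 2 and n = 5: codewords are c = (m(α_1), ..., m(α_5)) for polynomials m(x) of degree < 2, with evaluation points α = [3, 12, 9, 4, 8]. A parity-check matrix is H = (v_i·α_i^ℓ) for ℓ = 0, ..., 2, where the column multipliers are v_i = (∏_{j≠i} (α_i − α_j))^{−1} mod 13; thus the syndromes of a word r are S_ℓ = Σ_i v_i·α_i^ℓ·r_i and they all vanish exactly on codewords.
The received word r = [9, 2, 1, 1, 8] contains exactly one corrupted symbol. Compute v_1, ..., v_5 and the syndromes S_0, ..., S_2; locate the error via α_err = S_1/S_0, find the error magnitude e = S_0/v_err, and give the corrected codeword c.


S = (1, 9, 3), error at position 3, error magnitude e = 1, c = [9, 2, 0, 1, 8].

Step 1: column multipliers v_i = (∏_{j≠i}(α_i − α_j))^{−1} mod 13.
  i = 1 (α = 3): (3−12)(3−9)(3−4)(3−8) = (−9)·(−6)·(−1)·(−5) = 270 ≡ 10, so v_1 = 10^{−1} = 4 (mod 13).
  i = 2 (α = 12): (12−3)(12−9)(12−4)(12−8) = 9·3·8·4 = 864 ≡ 6, so v_2 = 6^{−1} = 11 (mod 13).
  i = 3 (α = 9): (9−3)(9−12)(9−4)(9−8) = 6·(−3)·5·1 = −90 ≡ 1, so v_3 = 1^{−1} = 1 (mod 13).
  i = 4 (α = 4): (4−3)(4−12)(4−9)(4−8) = 1·(−8)·(−5)·(−4) = −160 ≡ 9, so v_4 = 9^{−1} = 3 (mod 13).
  i = 5 (α = 8): (8−3)(8−12)(8−9)(8−4) = 5·(−4)·(−1)·4 = 80 ≡ 2, so v_5 = 2^{−1} = 7 (mod 13).
  v = [4, 11, 1, 3, 7].
Step 2: syndromes of r = [9, 2, 1, 1, 8] (all sums mod 13).
  S_0 = Σ v_i r_i = 4·9 + 11·2 + 1·1 + 3·1 + 7·8 = 118 ≡ 1.
  S_1 = Σ v_i α_i r_i = 4·3·9 + 11·12·2 + 1·9·1 + 3·4·1 + 7·8·8 = 841 ≡ 9.
  α_i^2 mod 13 = [9, 1, 3, 3, 12].
  S_2 = Σ v_i α_i^2 r_i = 4·9·9 + 11·1·2 + 1·3·1 + 3·3·1 + 7·12·8 = 1030 ≡ 3.
  S = (1, 9, 3) ≠ 0, so r is not a codeword (an error is present).
Step 3: locate the error. For a single error e at position i, S_ℓ = v_i·e·α_i^ℓ, so α_err = S_1/S_0.
  S_0^{−1} = 1^{−1} = 1 (mod 13), so α_err = 9·1 = 9 ≡ 9 = α_3. Error position i = 3.
  Consistency check: S_2/S_1 = 3·3 = 9 ≡ 9 = α_err ✓ (single-error assumption holds).
Step 4: error magnitude e = S_0/v_3 = S_0·∏_{j≠3}(α_3 − α_j) = 1·1 = 1 ≡ 1 (mod 13).
Step 5: correct position 3: c_3 = r_3 − e = 1 − 1 ≡ 0 (mod 13). Hence c = [9, 2, 0, 1, 8].
  Check: interpolating c through the α_i gives m(x) = 7 + 5·x (degree < 2) with m(α_i) = c_i for every i, so c is indeed a codeword.


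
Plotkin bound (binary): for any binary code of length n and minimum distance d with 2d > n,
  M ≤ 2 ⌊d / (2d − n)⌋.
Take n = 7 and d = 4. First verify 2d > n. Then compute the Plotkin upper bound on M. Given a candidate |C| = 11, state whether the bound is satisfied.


Plotkin bound M ≤ 8; given |C| = 11 > bound (violated).

Check applicability: 2d = 8, n = 7.
2d − n = 1 > 0, so Plotkin applies.
Compute d/(2d−n) = 4/1 ≈ 4.0000.
⌊d/(2d−n)⌋ = 4.
Plotkin bound: M ≤ 2·4 = 8.
Given |C| = 11, check: VIOLATED.
This |C| is above the Plotkin bound, so no binary code with n = 7, d = 4 and 11 codewords exists.


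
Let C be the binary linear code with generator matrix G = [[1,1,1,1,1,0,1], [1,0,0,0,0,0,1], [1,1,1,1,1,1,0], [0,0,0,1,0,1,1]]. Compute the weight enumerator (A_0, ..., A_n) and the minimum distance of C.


Weight distribution: A_0 = 1, A_1 = 1, A_2 = 3, A_3 = 4, A_4 = 1, A_5 = 3, A_6 = 3. Minimum distance d = 1.

Enumerate all 2^4 = 16 messages m ∈ F_2^4.
For each, compute codeword c = mG in F_2^7, then tally its weight.
  m = 0000 → c = 0000000, weight = 0.
  m = 1000 → c = 1111101, weight = 6.
  m = 0100 → c = 1000001, weight = 2.
  m = 1100 → c = 0111100, weight = 4.
  m = 0010 → c = 1111110, weight = 6.
  m = 1010 → c = 0000011, weight = 2.
  m = 0110 → c = 0111111, weight = 6.
  m = 1110 → c = 1000010, weight = 2.
  m = 0001 → c = 0001011, weight = 3.
  m = 1001 → c = 1110110, weight = 5.
  m = 0101 → c = 1001010, weight = 3.
  m = 1101 → c = 0110111, weight = 5.
  m = 0011 → c = 1110101, weight = 5.
  m = 1011 → c = 0001000, weight = 1.
  m = 0111 → c = 0110100, weight = 3.
  m = 1111 → c = 1001001, weight = 3.
Tally weights:
  weight 0: 1 codewords.
  weight 1: 1 codewords.
  weight 2: 3 codewords.
  weight 3: 4 codewords.
  weight 4: 1 codewords.
  weight 5: 3 codewords.
  weight 6: 3 codewords.
Minimum distance d = smallest w > 0 with A_w > 0 = 1.
Sanity: Σ A_w = 16 = 2^4 = 16 ✓.


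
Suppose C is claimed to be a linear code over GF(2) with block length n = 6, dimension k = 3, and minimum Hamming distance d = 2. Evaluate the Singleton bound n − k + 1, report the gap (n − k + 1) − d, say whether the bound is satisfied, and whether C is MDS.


Singleton RHS = n − k + 1 = 4, slack = 2, bound satisfied, not MDS.

Singleton bound: d ≤ n − k + 1.
Here n = 6, k = 3, so n − k + 1 = 4.
Given d = 2, check d ≤ 4: YES.
Slack = (n − k + 1) − d = 2.
The code is NOT MDS (slack = 2 > 0).
Description: the claimed parameters are [6, 3, 2]_2; such a code would be non-MDS.


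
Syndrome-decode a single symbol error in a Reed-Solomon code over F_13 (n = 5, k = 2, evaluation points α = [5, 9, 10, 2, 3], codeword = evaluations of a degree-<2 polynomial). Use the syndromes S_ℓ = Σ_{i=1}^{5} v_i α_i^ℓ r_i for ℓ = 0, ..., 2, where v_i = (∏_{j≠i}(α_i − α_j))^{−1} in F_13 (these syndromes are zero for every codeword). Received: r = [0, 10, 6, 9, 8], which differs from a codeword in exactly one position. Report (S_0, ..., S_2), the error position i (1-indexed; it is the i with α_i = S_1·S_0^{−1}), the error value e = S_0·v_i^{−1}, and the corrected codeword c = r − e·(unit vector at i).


S = (3, 6, 12), error at position 4, error magnitude e = 10, c = [0, 10, 6, 12, 8].

Step 1: column multipliers v_i = (∏_{j≠i}(α_i − α_j))^{−1} mod 13.
  i = 1 (α = 5): (5−9)(5−10)(5−2)(5−3) = (−4)·(−5)·3·2 = 120 ≡ 3, so v_1 = 3^{−1} = 9 (mod 13).
  i = 2 (α = 9): (9−5)(9−10)(9−2)(9−3) = 4·(−1)·7·6 = −168 ≡ 1, so v_2 = 1^{−1} = 1 (mod 13).
  i = 3 (α = 10): (10−5)(10−9)(10−2)(10−3) = 5·1·8·7 = 280 ≡ 7, so v_3 = 7^{−1} = 2 (mod 13).
  i = 4 (α = 2): (2−5)(2−9)(2−10)(2−3) = (−3)·(−7)·(−8)·(−1) = 168 ≡ 12, so v_4 = 12^{−1} = 12 (mod 13).
  i = 5 (α = 3): (3−5)(3−9)(3−10)(3−2) = (−2)·(−6)·(−7)·1 = −84 ≡ 7, so v_5 = 7^{−1} = 2 (mod 13).
  v = [9, 1, 2, 12, 2].
Step 2: syndromes of r = [0, 10, 6, 9, 8] (all sums mod 13).
  S_0 = Σ v_i r_i = 9·0 + 1·10 + 2·6 + 12·9 + 2·8 = 146 ≡ 3.
  S_1 = Σ v_i α_i r_i = 9·5·0 + 1·9·10 + 2·10·6 + 12·2·9 + 2·3·8 = 474 ≡ 6.
  α_i^2 mod 13 = [12, 3, 9, 4, 9].
  S_2 = Σ v_i α_i^2 r_i = 9·12·0 + 1·3·10 + 2·9·6 + 12·4·9 + 2·9·8 = 714 ≡ 12.
  S = (3, 6, 12) ≠ 0, so r is not a codeword (an error is present).
Step 3: locate the error. For a single error e at position i, S_ℓ = v_i·e·α_i^ℓ, so α_err = S_1/S_0.
  S_0^{−1} = 3^{−1} = 9 (mod 13), so α_err = 6·9 = 54 ≡ 2 = α_4. Error position i = 4.
  Consistency check: S_2/S_1 = 12·11 = 132 ≡ 2 = α_err ✓ (single-error assumption holds).
Step 4: error magnitude e = S_0/v_4 = S_0·∏_{j≠4}(α_4 − α_j) = 3·12 = 36 ≡ 10 (mod 13).
Step 5: correct position 4: c_4 = r_4 − e = 9 − 10 ≡ 12 (mod 13). Hence c = [0, 10, 6, 12, 8].
  Check: interpolating c through the α_i gives m(x) = 7 + 9·x (degree < 2) with m(α_i) = c_i for every i, so c is indeed a codeword.


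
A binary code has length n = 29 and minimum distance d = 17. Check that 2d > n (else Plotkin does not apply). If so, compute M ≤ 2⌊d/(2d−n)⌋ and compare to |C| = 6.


Plotkin bound M ≤ 6; given |C| = 6 ≤ bound (satisfied).

Check applicability: 2d = 34, n = 29.
2d − n = 5 > 0, so Plotkin applies.
Compute d/(2d−n) = 17/5 ≈ 3.4000.
⌊d/(2d−n)⌋ = 3.
Plotkin bound: M ≤ 2·3 = 6.
Given |C| = 6, check: satisfied.
This |C| is at the Plotkin bound.


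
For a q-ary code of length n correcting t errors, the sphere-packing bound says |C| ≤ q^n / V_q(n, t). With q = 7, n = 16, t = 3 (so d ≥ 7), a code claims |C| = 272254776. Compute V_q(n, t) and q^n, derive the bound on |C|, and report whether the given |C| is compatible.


V_q(n, t) = 125377, q^n = 33232930569601, Hamming bound = 265064011, |C| = 272254776 > bound (violated).

Step 1: Compute V_q(n, t) = Σ_{j=0}^3 C(n, j) (q−1)^j.
  j = 0: C(16,0)·(6)^0 = 1·1 = 1.
  j = 1: C(16,1)·(6)^1 = 16·6 = 96.
  j = 2: C(16,2)·(6)^2 = 120·36 = 4320.
  j = 3: C(16,3)·(6)^3 = 560·216 = 120960.
  V_q(n, t) = 1 + 96 + 4320 + 120960 = 125377.
Step 2: q^n = 7^16 = 33232930569601.
Step 3: Hamming bound ⌊q^n / V_q(n,t)⌋ = ⌊33232930569601/125377⌋ = 265064011.
Step 4: Compare |C| = 272254776 to 265064011: violated.
The claimed |C| lies above the Hamming bound, so no 7-ary code of length 16 with d ≥ 7 can have 272254776 codewords.


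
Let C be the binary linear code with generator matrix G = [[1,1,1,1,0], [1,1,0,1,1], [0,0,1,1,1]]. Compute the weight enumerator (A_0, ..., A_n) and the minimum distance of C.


Weight distribution: A_0 = 1, A_1 = 1, A_2 = 1, A_3 = 3, A_4 = 2. Minimum distance d = 1.

Enumerate all 2^3 = 8 messages m ∈ F_2^3.
For each, compute codeword c = mG in F_2^5, then tally its weight.
  m = 000 → c = 00000, weight = 0.
  m = 100 → c = 11110, weight = 4.
  m = 010 → c = 11011, weight = 4.
  m = 110 → c = 00101, weight = 2.
  m = 001 → c = 00111, weight = 3.
  m = 101 → c = 11001, weight = 3.
  m = 011 → c = 11100, weight = 3.
  m = 111 → c = 00010, weight = 1.
Tally weights:
  weight 0: 1 codewords.
  weight 1: 1 codewords.
  weight 2: 1 codewords.
  weight 3: 3 codewords.
  weight 4: 2 codewords.
Minimum distance d = smallest w > 0 with A_w > 0 = 1.
Sanity: Σ A_w = 8 = 2^3 = 8 ✓.


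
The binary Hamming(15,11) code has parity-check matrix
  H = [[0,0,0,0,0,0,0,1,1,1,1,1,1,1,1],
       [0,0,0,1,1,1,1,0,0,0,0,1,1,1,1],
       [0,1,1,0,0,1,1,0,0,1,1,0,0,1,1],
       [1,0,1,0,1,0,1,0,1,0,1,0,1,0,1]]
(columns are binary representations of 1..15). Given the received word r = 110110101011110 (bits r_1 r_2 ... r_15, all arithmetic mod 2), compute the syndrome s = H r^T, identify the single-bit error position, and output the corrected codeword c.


s = (1, 0, 0, 0)^T, error position = 8, corrected codeword c = 110110111011110

Compute s = H r^T mod 2 one row at a time:
  s_1 = 0 + 1 + 0 + 1 + 1 + 1 + 1 + 0 = 5 ≡ 1 (mod 2).
  s_2 = 1 + 1 + 0 + 1 + 1 + 1 + 1 + 0 = 6 ≡ 0 (mod 2).
  s_3 = 1 + 0 + 0 + 1 + 0 + 1 + 1 + 0 = 4 ≡ 0 (mod 2).
  s_4 = 1 + 0 + 1 + 1 + 1 + 1 + 1 + 0 = 6 ≡ 0 (mod 2).
s = (1, 0, 0, 0)^T — this equals column 8 of H (binary 1000), so error is at position 8.
Correct: flip bit 8 of r = 110110101011110 to get c = 110110111011110.


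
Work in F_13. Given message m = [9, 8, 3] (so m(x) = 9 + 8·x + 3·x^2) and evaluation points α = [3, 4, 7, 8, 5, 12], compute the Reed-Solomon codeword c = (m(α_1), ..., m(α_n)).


c = [8, 11, 4, 5, 7, 4]

Message polynomial: m(x) = 9 + 8·x + 3·x^2 (mod 13).
For each evaluation point α_i, compute m(α_i) mod 13:
  α_1 = 3: Horner steps 3 → 4 → 8, so m(3) = 8.
  α_2 = 4: Horner steps 3 → 7 → 11, so m(4) = 11.
  α_3 = 7: Horner steps 3 → 3 → 4, so m(7) = 4.
  α_4 = 8: Horner steps 3 → 6 → 5, so m(8) = 5.
  α_5 = 5: Horner steps 3 → 10 → 7, so m(5) = 7.
  α_6 = 12: Horner steps 3 → 5 → 4, so m(12) = 4.
Codeword c = [8, 11, 4, 5, 7, 4] ∈ F_13^6.


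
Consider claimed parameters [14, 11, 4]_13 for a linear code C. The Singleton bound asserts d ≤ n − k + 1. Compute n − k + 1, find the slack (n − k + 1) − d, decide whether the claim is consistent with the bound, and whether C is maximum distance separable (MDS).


Singleton RHS = n − k + 1 = 4, slack = 0, bound satisfied, MDS.

Singleton bound: d ≤ n − k + 1.
Here n = 14, k = 11, so n − k + 1 = 4.
Given d = 4, check d ≤ 4: YES.
Slack = (n − k + 1) − d = 0.
The code is MDS (slack = 0).
Description: the claimed parameters are [14, 11, 4]_13; such a code would be MDS (meets Singleton bound).


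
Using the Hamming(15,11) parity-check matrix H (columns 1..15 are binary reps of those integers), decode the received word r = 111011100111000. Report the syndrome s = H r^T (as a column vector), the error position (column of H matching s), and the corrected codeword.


s = (1, 0, 0, 1)^T, error position = 9, corrected codeword c = 111011101111000

Compute s = H r^T mod 2 one row at a time:
  s_1 = 0 + 0 + 1 + 1 + 1 + 0 + 0 + 0 = 3 ≡ 1 (mod 2).
  s_2 = 0 + 1 + 1 + 1 + 1 + 0 + 0 + 0 = 4 ≡ 0 (mod 2).
  s_3 = 1 + 1 + 1 + 1 + 1 + 1 + 0 + 0 = 6 ≡ 0 (mod 2).
  s_4 = 1 + 1 + 1 + 1 + 0 + 1 + 0 + 0 = 5 ≡ 1 (mod 2).
s = (1, 0, 0, 1)^T — this equals column 9 of H (binary 1001), so error is at position 9.
Correct: flip bit 9 of r = 111011100111000 to get c = 111011101111000.


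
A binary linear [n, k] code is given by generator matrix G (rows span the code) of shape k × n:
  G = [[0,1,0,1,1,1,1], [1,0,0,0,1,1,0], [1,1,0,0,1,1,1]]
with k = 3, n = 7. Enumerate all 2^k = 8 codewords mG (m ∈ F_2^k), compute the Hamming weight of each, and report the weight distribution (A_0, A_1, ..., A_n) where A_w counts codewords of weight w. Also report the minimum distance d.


Weight distribution: A_0 = 1, A_2 = 2, A_3 = 2, A_4 = 1, A_5 = 2. Minimum distance d = 2.

Enumerate all 2^3 = 8 messages m ∈ F_2^3.
For each, compute codeword c = mG in F_2^7, then tally its weight.
  m = 000 → c = 0000000, weight = 0.
  m = 100 → c = 0101111, weight = 5.
  m = 010 → c = 1000110, weight = 3.
  m = 110 → c = 1101001, weight = 4.
  m = 001 → c = 1100111, weight = 5.
  m = 101 → c = 1001000, weight = 2.
  m = 011 → c = 0100001, weight = 2.
  m = 111 → c = 0001110, weight = 3.
Tally weights:
  weight 0: 1 codewords.
  weight 2: 2 codewords.
  weight 3: 2 codewords.
  weight 4: 1 codewords.
  weight 5: 2 codewords.
Minimum distance d = smallest w > 0 with A_w > 0 = 2.
Sanity: Σ A_w = 8 = 2^3 = 8 ✓.


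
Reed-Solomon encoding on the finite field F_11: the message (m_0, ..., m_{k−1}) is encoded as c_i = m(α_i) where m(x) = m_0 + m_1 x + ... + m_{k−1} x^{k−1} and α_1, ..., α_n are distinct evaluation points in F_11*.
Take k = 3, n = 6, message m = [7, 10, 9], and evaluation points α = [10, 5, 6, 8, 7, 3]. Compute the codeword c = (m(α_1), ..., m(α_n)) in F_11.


c = [6, 7, 6, 3, 1, 8]

Message polynomial: m(x) = 7 + 10·x + 9·x^2 (mod 11).
For each evaluation point α_i, compute m(α_i) mod 11:
  α_1 = 10: Horner steps 9 → 1 → 6, so m(10) = 6.
  α_2 = 5: Horner steps 9 → 0 → 7, so m(5) = 7.
  α_3 = 6: Horner steps 9 → 9 → 6, so m(6) = 6.
  α_4 = 8: Horner steps 9 → 5 → 3, so m(8) = 3.
  α_5 = 7: Horner steps 9 → 7 → 1, so m(7) = 1.
  α_6 = 3: Horner steps 9 → 4 → 8, so m(3) = 8.
Codeword c = [6, 7, 6, 3, 1, 8] ∈ F_11^6.


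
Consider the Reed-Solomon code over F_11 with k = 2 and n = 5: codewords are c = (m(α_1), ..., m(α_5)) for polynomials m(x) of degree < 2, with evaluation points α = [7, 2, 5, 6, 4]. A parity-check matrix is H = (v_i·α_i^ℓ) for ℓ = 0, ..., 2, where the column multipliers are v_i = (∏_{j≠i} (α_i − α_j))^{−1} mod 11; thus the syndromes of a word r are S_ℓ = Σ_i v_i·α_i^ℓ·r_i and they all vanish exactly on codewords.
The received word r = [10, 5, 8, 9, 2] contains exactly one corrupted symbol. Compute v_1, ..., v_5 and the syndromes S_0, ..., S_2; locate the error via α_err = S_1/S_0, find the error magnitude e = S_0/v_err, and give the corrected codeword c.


S = (5, 9, 3), error at position 5, error magnitude e = 6, c = [10, 5, 8, 9, 7].

Step 1: column multipliers v_i = (∏_{j≠i}(α_i − α_j))^{−1} mod 11.
  i = 1 (α = 7): (7−2)(7−5)(7−6)(7−4) = 5·2·1·3 = 30 ≡ 8, so v_1 = 8^{−1} = 7 (mod 11).
  i = 2 (α = 2): (2−7)(2−5)(2−6)(2−4) = (−5)·(−3)·(−4)·(−2) = 120 ≡ 10, so v_2 = 10^{−1} = 10 (mod 11).
  i = 3 (α = 5): (5−7)(5−2)(5−6)(5−4) = (−2)·3·(−1)·1 = 6 ≡ 6, so v_3 = 6^{−1} = 2 (mod 11).
  i = 4 (α = 6): (6−7)(6−2)(6−5)(6−4) = (−1)·4·1·2 = −8 ≡ 3, so v_4 = 3^{−1} = 4 (mod 11).
  i = 5 (α = 4): (4−7)(4−2)(4−5)(4−6) = (−3)·2·(−1)·(−2) = −12 ≡ 10, so v_5 = 10^{−1} = 10 (mod 11).
  v = [7, 10, 2, 4, 10].
Step 2: syndromes of r = [10, 5, 8, 9, 2] (all sums mod 11).
  S_0 = Σ v_i r_i = 7·10 + 10·5 + 2·8 + 4·9 + 10·2 = 192 ≡ 5.
  S_1 = Σ v_i α_i r_i = 7·7·10 + 10·2·5 + 2·5·8 + 4·6·9 + 10·4·2 = 966 ≡ 9.
  α_i^2 mod 11 = [5, 4, 3, 3, 5].
  S_2 = Σ v_i α_i^2 r_i = 7·5·10 + 10·4·5 + 2·3·8 + 4·3·9 + 10·5·2 = 806 ≡ 3.
  S = (5, 9, 3) ≠ 0, so r is not a codeword (an error is present).
Step 3: locate the error. For a single error e at position i, S_ℓ = v_i·e·α_i^ℓ, so α_err = S_1/S_0.
  S_0^{−1} = 5^{−1} = 9 (mod 11), so α_err = 9·9 = 81 ≡ 4 = α_5. Error position i = 5.
  Consistency check: S_2/S_1 = 3·5 = 15 ≡ 4 = α_err ✓ (single-error assumption holds).
Step 4: error magnitude e = S_0/v_5 = S_0·∏_{j≠5}(α_5 − α_j) = 5·10 = 50 ≡ 6 (mod 11).
Step 5: correct position 5: c_5 = r_5 − e = 2 − 6 ≡ 7 (mod 11). Hence c = [10, 5, 8, 9, 7].
  Check: interpolating c through the α_i gives m(x) = 3 + 1·x (degree < 2) with m(α_i) = c_i for every i, so c is indeed a codeword.


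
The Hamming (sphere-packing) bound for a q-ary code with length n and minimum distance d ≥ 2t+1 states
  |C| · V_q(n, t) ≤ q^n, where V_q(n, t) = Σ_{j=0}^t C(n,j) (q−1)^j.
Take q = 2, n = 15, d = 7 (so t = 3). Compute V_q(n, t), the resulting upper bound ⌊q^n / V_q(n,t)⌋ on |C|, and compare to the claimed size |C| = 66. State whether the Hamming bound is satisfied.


V_q(n, t) = 576, q^n = 32768, Hamming bound = 56, |C| = 66 > bound (violated).

Step 1: Compute V_q(n, t) = Σ_{j=0}^3 C(n, j) (q−1)^j.
  j = 0: C(15,0)·(1)^0 = 1·1 = 1.
  j = 1: C(15,1)·(1)^1 = 15·1 = 15.
  j = 2: C(15,2)·(1)^2 = 105·1 = 105.
  j = 3: C(15,3)·(1)^3 = 455·1 = 455.
  V_q(n, t) = 1 + 15 + 105 + 455 = 576.
Step 2: q^n = 2^15 = 32768.
Step 3: Hamming bound ⌊q^n / V_q(n,t)⌋ = ⌊32768/576⌋ = 56.
Step 4: Compare |C| = 66 to 56: violated.
The claimed |C| lies above the Hamming bound, so no 2-ary code of length 15 with d ≥ 7 can have 66 codewords.


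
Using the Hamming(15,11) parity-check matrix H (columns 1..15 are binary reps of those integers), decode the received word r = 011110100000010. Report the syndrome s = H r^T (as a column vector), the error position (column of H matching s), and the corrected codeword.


s = (1, 0, 0, 1)^T, error position = 9, corrected codeword c = 011110101000010

Compute s = H r^T mod 2 one row at a time:
  s_1 = 0 + 0 + 0 + 0 + 0 + 0 + 1 + 0 = 1 ≡ 1 (mod 2).
  s_2 = 1 + 1 + 0 + 1 + 0 + 0 + 1 + 0 = 4 ≡ 0 (mod 2).
  s_3 = 1 + 1 + 0 + 1 + 0 + 0 + 1 + 0 = 4 ≡ 0 (mod 2).
  s_4 = 0 + 1 + 1 + 1 + 0 + 0 + 0 + 0 = 3 ≡ 1 (mod 2).
s = (1, 0, 0, 1)^T — this equals column 9 of H (binary 1001), so error is at position 9.
Correct: flip bit 9 of r = 011110100000010 to get c = 011110101000010.


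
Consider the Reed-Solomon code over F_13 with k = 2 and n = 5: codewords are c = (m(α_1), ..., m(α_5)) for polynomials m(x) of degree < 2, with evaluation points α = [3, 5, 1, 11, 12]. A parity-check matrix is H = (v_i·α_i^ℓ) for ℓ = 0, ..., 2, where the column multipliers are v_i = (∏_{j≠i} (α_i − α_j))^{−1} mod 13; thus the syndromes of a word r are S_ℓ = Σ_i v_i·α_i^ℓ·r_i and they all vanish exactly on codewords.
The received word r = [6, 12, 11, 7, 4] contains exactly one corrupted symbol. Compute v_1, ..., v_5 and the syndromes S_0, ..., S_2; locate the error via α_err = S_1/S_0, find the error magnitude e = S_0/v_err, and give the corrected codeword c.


S = (6, 5, 2), error at position 1, error magnitude e = 1, c = [5, 12, 11, 7, 4].

Step 1: column multipliers v_i = (∏_{j≠i}(α_i − α_j))^{−1} mod 13.
  i = 1 (α = 3): (3−5)(3−1)(3−11)(3−12) = (−2)·2·(−8)·(−9) = −288 ≡ 11, so v_1 = 11^{−1} = 6 (mod 13).
  i = 2 (α = 5): (5−3)(5−1)(5−11)(5−12) = 2·4·(−6)·(−7) = 336 ≡ 11, so v_2 = 11^{−1} = 6 (mod 13).
  i = 3 (α = 1): (1−3)(1−5)(1−11)(1−12) = (−2)·(−4)·(−10)·(−11) = 880 ≡ 9, so v_3 = 9^{−1} = 3 (mod 13).
  i = 4 (α = 11): (11−3)(11−5)(11−1)(11−12) = 8·6·10·(−1) = −480 ≡ 1, so v_4 = 1^{−1} = 1 (mod 13).
  i = 5 (α = 12): (12−3)(12−5)(12−1)(12−11) = 9·7·11·1 = 693 ≡ 4, so v_5 = 4^{−1} = 10 (mod 13).
  v = [6, 6, 3, 1, 10].
Step 2: syndromes of r = [6, 12, 11, 7, 4] (all sums mod 13).
  S_0 = Σ v_i r_i = 6·6 + 6·12 + 3·11 + 1·7 + 10·4 = 188 ≡ 6.
  S_1 = Σ v_i α_i r_i = 6·3·6 + 6·5·12 + 3·1·11 + 1·11·7 + 10·12·4 = 1058 ≡ 5.
  α_i^2 mod 13 = [9, 12, 1, 4, 1].
  S_2 = Σ v_i α_i^2 r_i = 6·9·6 + 6·12·12 + 3·1·11 + 1·4·7 + 10·1·4 = 1289 ≡ 2.
  S = (6, 5, 2) ≠ 0, so r is not a codeword (an error is present).
Step 3: locate the error. For a single error e at position i, S_ℓ = v_i·e·α_i^ℓ, so α_err = S_1/S_0.
  S_0^{−1} = 6^{−1} = 11 (mod 13), so α_err = 5·11 = 55 ≡ 3 = α_1. Error position i = 1.
  Consistency check: S_2/S_1 = 2·8 = 16 ≡ 3 = α_err ✓ (single-error assumption holds).
Step 4: error magnitude e = S_0/v_1 = S_0·∏_{j≠1}(α_1 − α_j) = 6·11 = 66 ≡ 1 (mod 13).
Step 5: correct position 1: c_1 = r_1 − e = 6 − 1 ≡ 5 (mod 13). Hence c = [5, 12, 11, 7, 4].
  Check: interpolating c through the α_i gives m(x) = 1 + 10·x (degree < 2) with m(α_i) = c_i for every i, so c is indeed a codeword.


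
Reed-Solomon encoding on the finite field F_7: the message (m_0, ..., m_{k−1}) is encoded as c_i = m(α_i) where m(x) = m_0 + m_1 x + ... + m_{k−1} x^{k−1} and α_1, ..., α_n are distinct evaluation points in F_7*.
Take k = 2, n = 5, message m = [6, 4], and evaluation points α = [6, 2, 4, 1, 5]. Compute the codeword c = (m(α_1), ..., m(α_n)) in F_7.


c = [2, 0, 1, 3, 5]

Message polynomial: m(x) = 6 + 4·x (mod 7).
For each evaluation point α_i, compute m(α_i) mod 7:
  α_1 = 6: Horner steps 4 → 2, so m(6) = 2.
  α_2 = 2: Horner steps 4 → 0, so m(2) = 0.
  α_3 = 4: Horner steps 4 → 1, so m(4) = 1.
  α_4 = 1: Horner steps 4 → 3, so m(1) = 3.
  α_5 = 5: Horner steps 4 → 5, so m(5) = 5.
Codeword c = [2, 0, 1, 3, 5] ∈ F_7^5.


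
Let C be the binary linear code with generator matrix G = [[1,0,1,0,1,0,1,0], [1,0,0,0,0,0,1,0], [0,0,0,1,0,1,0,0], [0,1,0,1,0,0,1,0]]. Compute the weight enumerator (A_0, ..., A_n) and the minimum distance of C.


Weight distribution: A_0 = 1, A_2 = 3, A_3 = 4, A_4 = 3, A_5 = 4, A_6 = 1. Minimum distance d = 2.

Enumerate all 2^4 = 16 messages m ∈ F_2^4.
For each, compute codeword c = mG in F_2^8, then tally its weight.
  m = 0000 → c = 00000000, weight = 0.
  m = 1000 → c = 10101010, weight = 4.
  m = 0100 → c = 10000010, weight = 2.
  m = 1100 → c = 00101000, weight = 2.
  m = 0010 → c = 00010100, weight = 2.
  m = 1010 → c = 10111110, weight = 6.
  m = 0110 → c = 10010110, weight = 4.
  m = 1110 → c = 00111100, weight = 4.
  m = 0001 → c = 01010010, weight = 3.
  m = 1001 → c = 11111000, weight = 5.
  m = 0101 → c = 11010000, weight = 3.
  m = 1101 → c = 01111010, weight = 5.
  m = 0011 → c = 01000110, weight = 3.
  m = 1011 → c = 11101100, weight = 5.
  m = 0111 → c = 11000100, weight = 3.
  m = 1111 → c = 01101110, weight = 5.
Tally weights:
  weight 0: 1 codewords.
  weight 2: 3 codewords.
  weight 3: 4 codewords.
  weight 4: 3 codewords.
  weight 5: 4 codewords.
  weight 6: 1 codewords.
Minimum distance d = smallest w > 0 with A_w > 0 = 2.
Sanity: Σ A_w = 16 = 2^4 = 16 ✓.


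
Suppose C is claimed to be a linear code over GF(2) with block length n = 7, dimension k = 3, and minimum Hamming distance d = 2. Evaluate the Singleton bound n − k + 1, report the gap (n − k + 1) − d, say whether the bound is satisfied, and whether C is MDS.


Singleton RHS = n − k + 1 = 5, slack = 3, bound satisfied, not MDS.

Singleton bound: d ≤ n − k + 1.
Here n = 7, k = 3, so n − k + 1 = 5.
Given d = 2, check d ≤ 5: YES.
Slack = (n − k + 1) − d = 3.
The code is NOT MDS (slack = 3 > 0).
Description: the claimed parameters are [7, 3, 2]_2; such a code would be non-MDS.


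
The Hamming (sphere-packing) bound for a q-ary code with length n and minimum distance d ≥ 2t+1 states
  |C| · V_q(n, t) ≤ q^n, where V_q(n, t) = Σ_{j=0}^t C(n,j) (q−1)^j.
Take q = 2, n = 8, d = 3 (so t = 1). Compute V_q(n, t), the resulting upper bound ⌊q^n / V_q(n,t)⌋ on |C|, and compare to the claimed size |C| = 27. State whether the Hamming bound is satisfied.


V_q(n, t) = 9, q^n = 256, Hamming bound = 28, |C| = 27 ≤ bound (satisfied).

Step 1: Compute V_q(n, t) = Σ_{j=0}^1 C(n, j) (q−1)^j.
  j = 0: C(8,0)·(1)^0 = 1·1 = 1.
  j = 1: C(8,1)·(1)^1 = 8·1 = 8.
  V_q(n, t) = 1 + 8 = 9.
Step 2: q^n = 2^8 = 256.
Step 3: Hamming bound ⌊q^n / V_q(n,t)⌋ = ⌊256/9⌋ = 28.
Step 4: Compare |C| = 27 to 28: satisfied.
The claimed |C| lies below the Hamming bound.


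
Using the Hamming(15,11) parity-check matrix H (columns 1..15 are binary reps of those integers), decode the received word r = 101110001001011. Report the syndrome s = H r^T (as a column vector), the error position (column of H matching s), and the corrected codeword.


s = (0, 1, 1, 1)^T, error position = 7, corrected codeword c = 101110101001011

Compute s = H r^T mod 2 one row at a time:
  s_1 = 0 + 1 + 0 + 0 + 1 + 0 + 1 + 1 = 4 ≡ 0 (mod 2).
  s_2 = 1 + 1 + 0 + 0 + 1 + 0 + 1 + 1 = 5 ≡ 1 (mod 2).
  s_3 = 0 + 1 + 0 + 0 + 0 + 0 + 1 + 1 = 3 ≡ 1 (mod 2).
  s_4 = 1 + 1 + 1 + 0 + 1 + 0 + 0 + 1 = 5 ≡ 1 (mod 2).
s = (0, 1, 1, 1)^T — this equals column 7 of H (binary 0111), so error is at position 7.
Correct: flip bit 7 of r = 101110001001011 to get c = 101110101001011.


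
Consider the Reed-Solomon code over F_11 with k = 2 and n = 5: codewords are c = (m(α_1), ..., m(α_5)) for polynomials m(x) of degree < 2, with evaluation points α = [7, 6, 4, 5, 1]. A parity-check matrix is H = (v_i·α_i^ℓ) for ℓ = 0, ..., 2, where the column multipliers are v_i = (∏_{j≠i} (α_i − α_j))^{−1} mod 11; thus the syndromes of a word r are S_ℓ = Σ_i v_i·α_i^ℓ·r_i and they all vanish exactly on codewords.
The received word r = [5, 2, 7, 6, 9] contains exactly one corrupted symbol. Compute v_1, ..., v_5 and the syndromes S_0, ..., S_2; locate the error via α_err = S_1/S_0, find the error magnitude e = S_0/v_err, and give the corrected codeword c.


S = (5, 3, 4), error at position 4, error magnitude e = 7, c = [5, 2, 7, 10, 9].

Step 1: column multipliers v_i = (∏_{j≠i}(α_i − α_j))^{−1} mod 11.
  i = 1 (α = 7): (7−6)(7−4)(7−5)(7−1) = 1·3·2·6 = 36 ≡ 3, so v_1 = 3^{−1} = 4 (mod 11).
  i = 2 (α = 6): (6−7)(6−4)(6−5)(6−1) = (−1)·2·1·5 = −10 ≡ 1, so v_2 = 1^{−1} = 1 (mod 11).
  i = 3 (α = 4): (4−7)(4−6)(4−5)(4−1) = (−3)·(−2)·(−1)·3 = −18 ≡ 4, so v_3 = 4^{−1} = 3 (mod 11).
  i = 4 (α = 5): (5−7)(5−6)(5−4)(5−1) = (−2)·(−1)·1·4 = 8 ≡ 8, so v_4 = 8^{−1} = 7 (mod 11).
  i = 5 (α = 1): (1−7)(1−6)(1−4)(1−5) = (−6)·(−5)·(−3)·(−4) = 360 ≡ 8, so v_5 = 8^{−1} = 7 (mod 11).
  v = [4, 1, 3, 7, 7].
Step 2: syndromes of r = [5, 2, 7, 6, 9] (all sums mod 11).
  S_0 = Σ v_i r_i = 4·5 + 1·2 + 3·7 + 7·6 + 7·9 = 148 ≡ 5.
  S_1 = Σ v_i α_i r_i = 4·7·5 + 1·6·2 + 3·4·7 + 7·5·6 + 7·1·9 = 509 ≡ 3.
  α_i^2 mod 11 = [5, 3, 5, 3, 1].
  S_2 = Σ v_i α_i^2 r_i = 4·5·5 + 1·3·2 + 3·5·7 + 7·3·6 + 7·1·9 = 400 ≡ 4.
  S = (5, 3, 4) ≠ 0, so r is not a codeword (an error is present).
Step 3: locate the error. For a single error e at position i, S_ℓ = v_i·e·α_i^ℓ, so α_err = S_1/S_0.
  S_0^{−1} = 5^{−1} = 9 (mod 11), so α_err = 3·9 = 27 ≡ 5 = α_4. Error position i = 4.
  Consistency check: S_2/S_1 = 4·4 = 16 ≡ 5 = α_err ✓ (single-error assumption holds).
Step 4: error magnitude e = S_0/v_4 = S_0·∏_{j≠4}(α_4 − α_j) = 5·8 = 40 ≡ 7 (mod 11).
Step 5: correct position 4: c_4 = r_4 − e = 6 − 7 ≡ 10 (mod 11). Hence c = [5, 2, 7, 10, 9].
  Check: interpolating c through the α_i gives m(x) = 6 + 3·x (degree < 2) with m(α_i) = c_i for every i, so c is indeed a codeword.


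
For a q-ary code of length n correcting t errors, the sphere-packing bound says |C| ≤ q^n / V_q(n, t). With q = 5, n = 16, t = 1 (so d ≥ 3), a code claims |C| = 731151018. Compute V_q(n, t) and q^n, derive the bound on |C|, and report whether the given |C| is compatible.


V_q(n, t) = 65, q^n = 152587890625, Hamming bound = 2347506009, |C| = 731151018 ≤ bound (satisfied).

Step 1: Compute V_q(n, t) = Σ_{j=0}^1 C(n, j) (q−1)^j.
  j = 0: C(16,0)·(4)^0 = 1·1 = 1.
  j = 1: C(16,1)·(4)^1 = 16·4 = 64.
  V_q(n, t) = 1 + 64 = 65.
Step 2: q^n = 5^16 = 152587890625.
Step 3: Hamming bound ⌊q^n / V_q(n,t)⌋ = ⌊152587890625/65⌋ = 2347506009.
Step 4: Compare |C| = 731151018 to 2347506009: satisfied.
The claimed |C| lies below the Hamming bound.


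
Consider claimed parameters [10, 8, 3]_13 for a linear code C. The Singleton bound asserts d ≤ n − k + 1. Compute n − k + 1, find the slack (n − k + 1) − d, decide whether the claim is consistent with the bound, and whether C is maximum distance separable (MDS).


Singleton RHS = n − k + 1 = 3, slack = 0, bound satisfied, MDS.

Singleton bound: d ≤ n − k + 1.
Here n = 10, k = 8, so n − k + 1 = 3.
Given d = 3, check d ≤ 3: YES.
Slack = (n − k + 1) − d = 0.
The code is MDS (slack = 0).
Description: the claimed parameters are [10, 8, 3]_13; such a code would be MDS (meets Singleton bound).


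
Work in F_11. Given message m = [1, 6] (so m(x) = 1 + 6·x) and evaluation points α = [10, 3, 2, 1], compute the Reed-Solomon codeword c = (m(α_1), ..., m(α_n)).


c = [6, 8, 2, 7]

Message polynomial: m(x) = 1 + 6·x (mod 11).
For each evaluation point α_i, compute m(α_i) mod 11:
  α_1 = 10: Horner steps 6 → 6, so m(10) = 6.
  α_2 = 3: Horner steps 6 → 8, so m(3) = 8.
  α_3 = 2: Horner steps 6 → 2, so m(2) = 2.
  α_4 = 1: Horner steps 6 → 7, so m(1) = 7.
Codeword c = [6, 8, 2, 7] ∈ F_11^4.


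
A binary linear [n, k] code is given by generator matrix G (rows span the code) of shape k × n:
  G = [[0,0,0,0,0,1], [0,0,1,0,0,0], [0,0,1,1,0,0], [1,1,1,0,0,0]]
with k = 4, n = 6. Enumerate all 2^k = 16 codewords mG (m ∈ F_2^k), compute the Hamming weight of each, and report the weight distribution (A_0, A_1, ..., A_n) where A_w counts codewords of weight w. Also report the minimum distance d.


Weight distribution: A_0 = 1, A_1 = 3, A_2 = 4, A_3 = 4, A_4 = 3, A_5 = 1. Minimum distance d = 1.

Enumerate all 2^4 = 16 messages m ∈ F_2^4.
For each, compute codeword c = mG in F_2^6, then tally its weight.
  m = 0000 → c = 000000, weight = 0.
  m = 1000 → c = 000001, weight = 1.
  m = 0100 → c = 001000, weight = 1.
  m = 1100 → c = 001001, weight = 2.
  m = 0010 → c = 001100, weight = 2.
  m = 1010 → c = 001101, weight = 3.
  m = 0110 → c = 000100, weight = 1.
  m = 1110 → c = 000101, weight = 2.
  m = 0001 → c = 111000, weight = 3.
  m = 1001 → c = 111001, weight = 4.
  m = 0101 → c = 110000, weight = 2.
  m = 1101 → c = 110001, weight = 3.
  m = 0011 → c = 110100, weight = 3.
  m = 1011 → c = 110101, weight = 4.
  m = 0111 → c = 111100, weight = 4.
  m = 1111 → c = 111101, weight = 5.
Tally weights:
  weight 0: 1 codewords.
  weight 1: 3 codewords.
  weight 2: 4 codewords.
  weight 3: 4 codewords.
  weight 4: 3 codewords.
  weight 5: 1 codewords.
Minimum distance d = smallest w > 0 with A_w > 0 = 1.
Sanity: Σ A_w = 16 = 2^4 = 16 ✓.


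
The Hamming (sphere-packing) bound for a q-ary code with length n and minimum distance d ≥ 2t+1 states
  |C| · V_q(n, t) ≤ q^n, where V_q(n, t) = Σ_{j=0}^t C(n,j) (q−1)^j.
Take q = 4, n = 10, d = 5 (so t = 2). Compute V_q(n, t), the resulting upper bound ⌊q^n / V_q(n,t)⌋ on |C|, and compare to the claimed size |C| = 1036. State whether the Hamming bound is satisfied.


V_q(n, t) = 436, q^n = 1048576, Hamming bound = 2404, |C| = 1036 ≤ bound (satisfied).

Step 1: Compute V_q(n, t) = Σ_{j=0}^2 C(n, j) (q−1)^j.
  j = 0: C(10,0)·(3)^0 = 1·1 = 1.
  j = 1: C(10,1)·(3)^1 = 10·3 = 30.
  j = 2: C(10,2)·(3)^2 = 45·9 = 405.
  V_q(n, t) = 1 + 30 + 405 = 436.
Step 2: q^n = 4^10 = 1048576.
Step 3: Hamming bound ⌊q^n / V_q(n,t)⌋ = ⌊1048576/436⌋ = 2404.
Step 4: Compare |C| = 1036 to 2404: satisfied.
The claimed |C| lies below the Hamming bound.


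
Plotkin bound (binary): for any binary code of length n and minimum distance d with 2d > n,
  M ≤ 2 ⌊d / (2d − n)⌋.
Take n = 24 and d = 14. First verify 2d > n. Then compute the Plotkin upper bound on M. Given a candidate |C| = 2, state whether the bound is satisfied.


Plotkin bound M ≤ 6; given |C| = 2 ≤ bound (satisfied).

Check applicability: 2d = 28, n = 24.
2d − n = 4 > 0, so Plotkin applies.
Compute d/(2d−n) = 14/4 ≈ 3.5000.
⌊d/(2d−n)⌋ = 3.
Plotkin bound: M ≤ 2·3 = 6.
Given |C| = 2, check: satisfied.
This |C| is below the Plotkin bound.


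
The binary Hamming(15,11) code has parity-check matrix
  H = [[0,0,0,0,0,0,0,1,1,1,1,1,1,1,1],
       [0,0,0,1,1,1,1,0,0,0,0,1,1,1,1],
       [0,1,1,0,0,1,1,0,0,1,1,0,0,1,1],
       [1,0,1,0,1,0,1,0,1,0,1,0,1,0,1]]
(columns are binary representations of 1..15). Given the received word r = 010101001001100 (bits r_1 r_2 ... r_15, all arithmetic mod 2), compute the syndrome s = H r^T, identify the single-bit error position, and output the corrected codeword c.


s = (1, 0, 0, 0)^T, error position = 8, corrected codeword c = 010101011001100

Compute s = H r^T mod 2 one row at a time:
  s_1 = 0 + 1 + 0 + 0 + 1 + 1 + 0 + 0 = 3 ≡ 1 (mod 2).
  s_2 = 1 + 0 + 1 + 0 + 1 + 1 + 0 + 0 = 4 ≡ 0 (mod 2).
  s_3 = 1 + 0 + 1 + 0 + 0 + 0 + 0 + 0 = 2 ≡ 0 (mod 2).
  s_4 = 0 + 0 + 0 + 0 + 1 + 0 + 1 + 0 = 2 ≡ 0 (mod 2).
s = (1, 0, 0, 0)^T — this equals column 8 of H (binary 1000), so error is at position 8.
Correct: flip bit 8 of r = 010101001001100 to get c = 010101011001100.


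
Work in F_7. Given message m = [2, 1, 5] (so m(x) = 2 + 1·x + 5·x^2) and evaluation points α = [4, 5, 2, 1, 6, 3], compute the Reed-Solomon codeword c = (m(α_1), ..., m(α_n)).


c = [2, 6, 3, 1, 6, 1]

Message polynomial: m(x) = 2 + 1·x + 5·x^2 (mod 7).
For each evaluation point α_i, compute m(α_i) mod 7:
  α_1 = 4: Horner steps 5 → 0 → 2, so m(4) = 2.
  α_2 = 5: Horner steps 5 → 5 → 6, so m(5) = 6.
  α_3 = 2: Horner steps 5 → 4 → 3, so m(2) = 3.
  α_4 = 1: Horner steps 5 → 6 → 1, so m(1) = 1.
  α_5 = 6: Horner steps 5 → 3 → 6, so m(6) = 6.
  α_6 = 3: Horner steps 5 → 2 → 1, so m(3) = 1.
Codeword c = [2, 6, 3, 1, 6, 1] ∈ F_7^6.


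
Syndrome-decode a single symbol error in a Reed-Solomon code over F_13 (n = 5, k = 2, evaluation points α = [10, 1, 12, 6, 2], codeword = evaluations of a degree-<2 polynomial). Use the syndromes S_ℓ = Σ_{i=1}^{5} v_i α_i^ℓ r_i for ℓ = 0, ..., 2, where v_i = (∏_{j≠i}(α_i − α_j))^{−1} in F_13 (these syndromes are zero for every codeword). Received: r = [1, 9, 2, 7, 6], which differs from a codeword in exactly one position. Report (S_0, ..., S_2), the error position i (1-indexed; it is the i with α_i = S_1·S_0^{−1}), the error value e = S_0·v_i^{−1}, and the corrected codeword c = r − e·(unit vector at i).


S = (5, 11, 6), error at position 1, error magnitude e = 6, c = [8, 9, 2, 7, 6].

Step 1: column multipliers v_i = (∏_{j≠i}(α_i − α_j))^{−1} mod 13.
  i = 1 (α = 10): (10−1)(10−12)(10−6)(10−2) = 9·(−2)·4·8 = −576 ≡ 9, so v_1 = 9^{−1} = 3 (mod 13).
  i = 2 (α = 1): (1−10)(1−12)(1−6)(1−2) = (−9)·(−11)·(−5)·(−1) = 495 ≡ 1, so v_2 = 1^{−1} = 1 (mod 13).
  i = 3 (α = 12): (12−10)(12−1)(12−6)(12−2) = 2·11·6·10 = 1320 ≡ 7, so v_3 = 7^{−1} = 2 (mod 13).
  i = 4 (α = 6): (6−10)(6−1)(6−12)(6−2) = (−4)·5·(−6)·4 = 480 ≡ 12, so v_4 = 12^{−1} = 12 (mod 13).
  i = 5 (α = 2): (2−10)(2−1)(2−12)(2−6) = (−8)·1·(−10)·(−4) = −320 ≡ 5, so v_5 = 5^{−1} = 8 (mod 13).
  v = [3, 1, 2, 12, 8].
Step 2: syndromes of r = [1, 9, 2, 7, 6] (all sums mod 13).
  S_0 = Σ v_i r_i = 3·1 + 1·9 + 2·2 + 12·7 + 8·6 = 148 ≡ 5.
  S_1 = Σ v_i α_i r_i = 3·10·1 + 1·1·9 + 2·12·2 + 12·6·7 + 8·2·6 = 687 ≡ 11.
  α_i^2 mod 13 = [9, 1, 1, 10, 4].
  S_2 = Σ v_i α_i^2 r_i = 3·9·1 + 1·1·9 + 2·1·2 + 12·10·7 + 8·4·6 = 1072 ≡ 6.
  S = (5, 11, 6) ≠ 0, so r is not a codeword (an error is present).
Step 3: locate the error. For a single error e at position i, S_ℓ = v_i·e·α_i^ℓ, so α_err = S_1/S_0.
  S_0^{−1} = 5^{−1} = 8 (mod 13), so α_err = 11·8 = 88 ≡ 10 = α_1. Error position i = 1.
  Consistency check: S_2/S_1 = 6·6 = 36 ≡ 10 = α_err ✓ (single-error assumption holds).
Step 4: error magnitude e = S_0/v_1 = S_0·∏_{j≠1}(α_1 − α_j) = 5·9 = 45 ≡ 6 (mod 13).
Step 5: correct position 1: c_1 = r_1 − e = 1 − 6 ≡ 8 (mod 13). Hence c = [8, 9, 2, 7, 6].
  Check: interpolating c through the α_i gives m(x) = 12 + 10·x (degree < 2) with m(α_i) = c_i for every i, so c is indeed a codeword.
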